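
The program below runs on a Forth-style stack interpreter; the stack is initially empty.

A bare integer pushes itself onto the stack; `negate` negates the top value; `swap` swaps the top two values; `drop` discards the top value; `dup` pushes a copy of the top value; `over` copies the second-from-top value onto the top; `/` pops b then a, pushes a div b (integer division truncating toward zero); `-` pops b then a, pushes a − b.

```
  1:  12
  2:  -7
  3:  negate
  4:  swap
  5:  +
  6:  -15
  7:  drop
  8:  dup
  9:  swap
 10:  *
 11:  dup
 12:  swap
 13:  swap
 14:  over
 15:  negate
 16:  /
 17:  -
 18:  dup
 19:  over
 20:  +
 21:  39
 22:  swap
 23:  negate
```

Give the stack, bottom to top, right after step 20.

[362, 724]

12     → 12
-7     → 12 -7
negate → 12 7
swap   → 7 12
+      → 19
-15    → 19 -15
drop   → 19
dup    → 19 19
swap   → 19 19
*      → 361
dup    → 361 361
swap   → 361 361
swap   → 361 361
over   → 361 361 361
negate → 361 361 -361
/      → 361 -1
-      → 362
dup    → 362 362
over   → 362 362 362
+      → 362 724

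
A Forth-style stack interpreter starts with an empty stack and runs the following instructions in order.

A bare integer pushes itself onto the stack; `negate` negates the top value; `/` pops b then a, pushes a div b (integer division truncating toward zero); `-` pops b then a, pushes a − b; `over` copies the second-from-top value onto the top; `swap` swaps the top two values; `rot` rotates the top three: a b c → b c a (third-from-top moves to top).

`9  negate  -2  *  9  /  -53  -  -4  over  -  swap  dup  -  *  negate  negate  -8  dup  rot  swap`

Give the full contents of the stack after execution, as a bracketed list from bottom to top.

[-8, 0, -8]

9      : [9]
negate : [-9]
-2     : [-9, -2]
*      : [18]
9      : [18, 9]
/      : [2]
-53    : [2, -53]
-      : [55]
-4     : [55, -4]
over   : [55, -4, 55]
-      : [55, -59]
swap   : [-59, 55]
dup    : [-59, 55, 55]
-      : [-59, 0]
*      : [0]
negate : [0]
negate : [0]
-8     : [0, -8]
dup    : [0, -8, -8]
rot    : [-8, -8, 0]
swap   : [-8, 0, -8]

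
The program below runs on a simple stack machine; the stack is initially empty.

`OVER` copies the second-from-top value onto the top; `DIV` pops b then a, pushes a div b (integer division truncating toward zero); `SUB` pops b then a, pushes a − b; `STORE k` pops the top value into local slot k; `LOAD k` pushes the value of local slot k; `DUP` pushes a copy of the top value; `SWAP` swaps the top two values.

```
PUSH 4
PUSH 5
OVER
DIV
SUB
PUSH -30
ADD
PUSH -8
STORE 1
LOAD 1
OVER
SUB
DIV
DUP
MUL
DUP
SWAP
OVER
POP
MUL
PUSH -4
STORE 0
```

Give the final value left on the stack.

PUSH 4   -> [4]
PUSH 5   -> [4, 5]
OVER     -> [4, 5, 4]
DIV      -> [4, 1]
SUB      -> [3]
PUSH -30 -> [3, -30]
ADD      -> [-27]
PUSH -8  -> [-27, -8]
STORE 1  -> [-27]
LOAD 1   -> [-27, -8]
OVER     -> [-27, -8, -27]
SUB      -> [-27, 19]
DIV      -> [-1]
DUP      -> [-1, -1]
MUL      -> [1]
DUP      -> [1, 1]
SWAP     -> [1, 1]
OVER     -> [1, 1, 1]
POP      -> [1, 1]
MUL      -> [1]
PUSH -4  -> [1, -4]
STORE 0  -> [1]

1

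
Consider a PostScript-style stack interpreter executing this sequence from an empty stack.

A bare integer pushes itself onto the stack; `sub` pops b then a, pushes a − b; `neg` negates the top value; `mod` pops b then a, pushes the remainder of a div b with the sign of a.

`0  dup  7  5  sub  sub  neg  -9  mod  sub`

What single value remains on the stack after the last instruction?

-2

0   -> 0
dup -> 0 0
7   -> 0 0 7
5   -> 0 0 7 5
sub -> 0 0 2
sub -> 0 -2
neg -> 0 2
-9  -> 0 2 -9
mod -> 0 2
sub -> -2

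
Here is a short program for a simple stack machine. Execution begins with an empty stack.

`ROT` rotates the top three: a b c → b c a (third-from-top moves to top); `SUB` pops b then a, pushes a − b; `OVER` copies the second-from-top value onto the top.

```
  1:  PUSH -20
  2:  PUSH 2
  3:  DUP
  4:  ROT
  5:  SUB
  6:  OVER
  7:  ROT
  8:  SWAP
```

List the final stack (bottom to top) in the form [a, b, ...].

[22, 2, 2]

PUSH -20  [-20]
PUSH 2    [-20, 2]
DUP       [-20, 2, 2]
ROT       [2, 2, -20]
SUB       [2, 22]
OVER      [2, 22, 2]
ROT       [22, 2, 2]
SWAP      [22, 2, 2]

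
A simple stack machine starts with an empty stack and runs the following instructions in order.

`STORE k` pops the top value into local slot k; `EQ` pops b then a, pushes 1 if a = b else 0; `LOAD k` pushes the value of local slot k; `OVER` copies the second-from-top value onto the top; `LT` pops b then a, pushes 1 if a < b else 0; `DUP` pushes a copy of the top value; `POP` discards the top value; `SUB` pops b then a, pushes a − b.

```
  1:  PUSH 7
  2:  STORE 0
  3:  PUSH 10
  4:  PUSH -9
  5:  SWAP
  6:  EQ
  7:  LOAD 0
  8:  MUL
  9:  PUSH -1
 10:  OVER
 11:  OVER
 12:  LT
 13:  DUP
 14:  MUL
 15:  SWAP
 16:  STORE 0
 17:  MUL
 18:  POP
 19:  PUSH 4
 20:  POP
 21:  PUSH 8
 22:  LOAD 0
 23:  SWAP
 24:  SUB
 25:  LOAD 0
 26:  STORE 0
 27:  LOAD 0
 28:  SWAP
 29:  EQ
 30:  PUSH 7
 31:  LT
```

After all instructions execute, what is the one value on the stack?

1

PUSH 7  -> 7
STORE 0 -> (empty)
PUSH 10 -> 10
PUSH -9 -> 10 -9
SWAP    -> -9 10
EQ      -> 0
LOAD 0  -> 0 7
MUL     -> 0
PUSH -1 -> 0 -1
OVER    -> 0 -1 0
OVER    -> 0 -1 0 -1
LT      -> 0 -1 0
DUP     -> 0 -1 0 0
MUL     -> 0 -1 0
SWAP    -> 0 0 -1
STORE 0 -> 0 0
MUL     -> 0
POP     -> (empty)
PUSH 4  -> 4
POP     -> (empty)
PUSH 8  -> 8
LOAD 0  -> 8 -1
SWAP    -> -1 8
SUB     -> -9
LOAD 0  -> -9 -1
STORE 0 -> -9
LOAD 0  -> -9 -1
SWAP    -> -1 -9
EQ      -> 0
PUSH 7  -> 0 7
LT      -> 1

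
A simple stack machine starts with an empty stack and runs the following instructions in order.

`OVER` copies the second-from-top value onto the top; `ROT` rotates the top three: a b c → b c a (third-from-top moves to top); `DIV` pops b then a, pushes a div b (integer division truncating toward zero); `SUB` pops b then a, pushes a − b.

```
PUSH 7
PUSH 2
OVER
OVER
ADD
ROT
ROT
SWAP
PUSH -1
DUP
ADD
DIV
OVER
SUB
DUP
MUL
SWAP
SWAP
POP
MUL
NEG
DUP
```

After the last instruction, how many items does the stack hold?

2

PUSH 7  : [7]
PUSH 2  : [7, 2]
OVER    : [7, 2, 7]
OVER    : [7, 2, 7, 2]
ADD     : [7, 2, 9]
ROT     : [2, 9, 7]
ROT     : [9, 7, 2]
SWAP    : [9, 2, 7]
PUSH -1 : [9, 2, 7, -1]
DUP     : [9, 2, 7, -1, -1]
ADD     : [9, 2, 7, -2]
DIV     : [9, 2, -3]
OVER    : [9, 2, -3, 2]
SUB     : [9, 2, -5]
DUP     : [9, 2, -5, -5]
MUL     : [9, 2, 25]
SWAP    : [9, 25, 2]
SWAP    : [9, 2, 25]
POP     : [9, 2]
MUL     : [18]
NEG     : [-18]
DUP     : [-18, -18]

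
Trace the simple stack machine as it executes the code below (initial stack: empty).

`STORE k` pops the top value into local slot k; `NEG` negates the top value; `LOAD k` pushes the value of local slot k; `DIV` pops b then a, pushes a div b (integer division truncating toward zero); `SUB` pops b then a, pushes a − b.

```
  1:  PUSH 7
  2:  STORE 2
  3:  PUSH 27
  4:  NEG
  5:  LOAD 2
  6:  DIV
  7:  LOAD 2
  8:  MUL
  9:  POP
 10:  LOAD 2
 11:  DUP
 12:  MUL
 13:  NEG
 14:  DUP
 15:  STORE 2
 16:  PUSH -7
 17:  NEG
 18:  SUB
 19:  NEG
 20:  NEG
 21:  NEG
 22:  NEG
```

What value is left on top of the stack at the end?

-56

PUSH 7  : 7
STORE 2 : (empty)
PUSH 27 : 27
NEG     : -27
LOAD 2  : -27 7
DIV     : -3
LOAD 2  : -3 7
MUL     : -21
POP     : (empty)
LOAD 2  : 7
DUP     : 7 7
MUL     : 49
NEG     : -49
DUP     : -49 -49
STORE 2 : -49
PUSH -7 : -49 -7
NEG     : -49 7
SUB     : -56
NEG     : 56
NEG     : -56
NEG     : 56
NEG     : -56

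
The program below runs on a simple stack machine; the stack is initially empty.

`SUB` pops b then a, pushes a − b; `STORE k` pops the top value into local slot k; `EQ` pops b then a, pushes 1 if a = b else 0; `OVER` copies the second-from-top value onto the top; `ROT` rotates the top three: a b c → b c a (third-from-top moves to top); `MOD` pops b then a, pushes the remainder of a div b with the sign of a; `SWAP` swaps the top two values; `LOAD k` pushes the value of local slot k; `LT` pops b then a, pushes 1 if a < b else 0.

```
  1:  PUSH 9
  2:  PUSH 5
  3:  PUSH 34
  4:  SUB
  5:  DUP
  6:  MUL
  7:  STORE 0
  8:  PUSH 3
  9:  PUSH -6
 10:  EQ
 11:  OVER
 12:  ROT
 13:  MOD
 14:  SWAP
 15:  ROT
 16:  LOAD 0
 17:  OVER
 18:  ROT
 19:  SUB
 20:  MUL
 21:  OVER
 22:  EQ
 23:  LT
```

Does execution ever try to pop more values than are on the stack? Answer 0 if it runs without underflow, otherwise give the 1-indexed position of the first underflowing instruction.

PUSH 9  : [9]
PUSH 5  : [9, 5]
PUSH 34 : [9, 5, 34]
SUB     : [9, -29]
DUP     : [9, -29, -29]
MUL     : [9, 841]
STORE 0 : [9]
PUSH 3  : [9, 3]
PUSH -6 : [9, 3, -6]
EQ      : [9, 0]
OVER    : [9, 0, 9]
ROT     : [0, 9, 9]
MOD     : [0, 0]
SWAP    : [0, 0]
ROT  — needs 3 operands, stack has 2 → underflow

15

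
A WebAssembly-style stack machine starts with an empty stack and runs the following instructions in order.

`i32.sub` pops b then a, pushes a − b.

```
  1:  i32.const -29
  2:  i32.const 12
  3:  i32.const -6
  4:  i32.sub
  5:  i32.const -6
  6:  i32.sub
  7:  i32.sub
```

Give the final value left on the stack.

i32.const -29 : -29
i32.const 12  : -29 12
i32.const -6  : -29 12 -6
i32.sub       : -29 18
i32.const -6  : -29 18 -6
i32.sub       : -29 24
i32.sub       : -53

-53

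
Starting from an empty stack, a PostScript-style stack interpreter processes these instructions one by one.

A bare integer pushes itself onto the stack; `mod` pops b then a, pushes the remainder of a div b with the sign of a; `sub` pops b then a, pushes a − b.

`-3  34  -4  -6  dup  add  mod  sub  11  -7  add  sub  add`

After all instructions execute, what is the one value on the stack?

31

-3  -> -3
34  -> -3 34
-4  -> -3 34 -4
-6  -> -3 34 -4 -6
dup -> -3 34 -4 -6 -6
add -> -3 34 -4 -12
mod -> -3 34 -4
sub -> -3 38
11  -> -3 38 11
-7  -> -3 38 11 -7
add -> -3 38 4
sub -> -3 34
add -> 31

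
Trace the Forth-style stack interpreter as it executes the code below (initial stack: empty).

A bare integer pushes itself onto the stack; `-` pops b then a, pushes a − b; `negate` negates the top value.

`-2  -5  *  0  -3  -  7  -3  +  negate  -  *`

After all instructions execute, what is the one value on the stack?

70

-2      [-2]
-5      [-2, -5]
*       [10]
0       [10, 0]
-3      [10, 0, -3]
-       [10, 3]
7       [10, 3, 7]
-3      [10, 3, 7, -3]
+       [10, 3, 4]
negate  [10, 3, -4]
-       [10, 7]
*       [70]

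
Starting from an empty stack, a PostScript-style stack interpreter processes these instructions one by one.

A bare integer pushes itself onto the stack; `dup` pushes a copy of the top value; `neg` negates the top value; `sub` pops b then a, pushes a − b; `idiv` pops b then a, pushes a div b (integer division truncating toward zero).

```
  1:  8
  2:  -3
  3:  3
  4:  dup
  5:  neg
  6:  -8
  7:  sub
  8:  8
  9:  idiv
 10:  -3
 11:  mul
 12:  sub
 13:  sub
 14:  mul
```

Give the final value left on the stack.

8     [8]
-3    [8, -3]
3     [8, -3, 3]
dup   [8, -3, 3, 3]
neg   [8, -3, 3, -3]
-8    [8, -3, 3, -3, -8]
sub   [8, -3, 3, 5]
8     [8, -3, 3, 5, 8]
idiv  [8, -3, 3, 0]
-3    [8, -3, 3, 0, -3]
mul   [8, -3, 3, 0]
sub   [8, -3, 3]
sub   [8, -6]
mul   [-48]

-48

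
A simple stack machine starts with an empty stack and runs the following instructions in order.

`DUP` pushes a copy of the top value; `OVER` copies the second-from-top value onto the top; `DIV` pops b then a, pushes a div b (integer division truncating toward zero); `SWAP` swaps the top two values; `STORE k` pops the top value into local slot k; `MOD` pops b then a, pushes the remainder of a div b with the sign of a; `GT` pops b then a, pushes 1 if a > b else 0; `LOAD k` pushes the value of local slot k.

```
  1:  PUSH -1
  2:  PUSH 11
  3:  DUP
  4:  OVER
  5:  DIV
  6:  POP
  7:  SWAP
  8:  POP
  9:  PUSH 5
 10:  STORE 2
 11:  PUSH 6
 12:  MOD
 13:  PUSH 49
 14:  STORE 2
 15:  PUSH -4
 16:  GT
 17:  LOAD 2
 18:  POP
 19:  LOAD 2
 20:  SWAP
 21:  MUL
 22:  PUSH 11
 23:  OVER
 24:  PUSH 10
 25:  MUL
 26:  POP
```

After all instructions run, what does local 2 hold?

PUSH -1 : [-1]
PUSH 11 : [-1, 11]
DUP     : [-1, 11, 11]
OVER    : [-1, 11, 11, 11]
DIV     : [-1, 11, 1]
POP     : [-1, 11]
SWAP    : [11, -1]
POP     : [11]
PUSH 5  : [11, 5]
STORE 2 : [11]
PUSH 6  : [11, 6]
MOD     : [5]
PUSH 49 : [5, 49]
STORE 2 : [5]
PUSH -4 : [5, -4]
GT      : [1]
LOAD 2  : [1, 49]
POP     : [1]
LOAD 2  : [1, 49]
SWAP    : [49, 1]
MUL     : [49]
PUSH 11 : [49, 11]
OVER    : [49, 11, 49]
PUSH 10 : [49, 11, 49, 10]
MUL     : [49, 11, 490]
POP     : [49, 11]

49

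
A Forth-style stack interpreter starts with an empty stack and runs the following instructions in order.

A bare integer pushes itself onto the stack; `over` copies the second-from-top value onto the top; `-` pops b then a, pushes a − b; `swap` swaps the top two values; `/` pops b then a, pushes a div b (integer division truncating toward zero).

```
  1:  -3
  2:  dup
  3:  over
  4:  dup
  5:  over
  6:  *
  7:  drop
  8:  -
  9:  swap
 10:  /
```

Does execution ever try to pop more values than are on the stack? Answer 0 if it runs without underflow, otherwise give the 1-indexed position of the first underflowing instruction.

-3   : [-3]
dup  : [-3, -3]
over : [-3, -3, -3]
dup  : [-3, -3, -3, -3]
over : [-3, -3, -3, -3, -3]
*    : [-3, -3, -3, 9]
drop : [-3, -3, -3]
-    : [-3, 0]
swap : [0, -3]
/    : [0]

0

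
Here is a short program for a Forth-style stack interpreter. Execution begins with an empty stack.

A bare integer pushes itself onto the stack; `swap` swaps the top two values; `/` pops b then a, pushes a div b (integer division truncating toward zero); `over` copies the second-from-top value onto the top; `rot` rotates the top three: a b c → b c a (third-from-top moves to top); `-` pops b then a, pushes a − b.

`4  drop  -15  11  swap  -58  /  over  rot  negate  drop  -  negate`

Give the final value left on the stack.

4      -> [4]
drop   -> []
-15    -> [-15]
11     -> [-15, 11]
swap   -> [11, -15]
-58    -> [11, -15, -58]
/      -> [11, 0]
over   -> [11, 0, 11]
rot    -> [0, 11, 11]
negate -> [0, 11, -11]
drop   -> [0, 11]
-      -> [-11]
negate -> [11]

11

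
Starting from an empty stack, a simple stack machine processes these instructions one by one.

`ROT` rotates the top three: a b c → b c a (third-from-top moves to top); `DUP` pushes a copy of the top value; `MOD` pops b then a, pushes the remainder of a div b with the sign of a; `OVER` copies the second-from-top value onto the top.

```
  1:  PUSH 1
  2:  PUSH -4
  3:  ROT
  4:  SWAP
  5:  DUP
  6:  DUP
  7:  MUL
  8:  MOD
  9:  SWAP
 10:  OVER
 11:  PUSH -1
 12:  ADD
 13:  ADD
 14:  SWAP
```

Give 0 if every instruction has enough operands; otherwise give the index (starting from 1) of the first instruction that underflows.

PUSH 1  : 1
PUSH -4 : 1 -4
ROT  — needs 3 operands, stack has 2 → underflow

3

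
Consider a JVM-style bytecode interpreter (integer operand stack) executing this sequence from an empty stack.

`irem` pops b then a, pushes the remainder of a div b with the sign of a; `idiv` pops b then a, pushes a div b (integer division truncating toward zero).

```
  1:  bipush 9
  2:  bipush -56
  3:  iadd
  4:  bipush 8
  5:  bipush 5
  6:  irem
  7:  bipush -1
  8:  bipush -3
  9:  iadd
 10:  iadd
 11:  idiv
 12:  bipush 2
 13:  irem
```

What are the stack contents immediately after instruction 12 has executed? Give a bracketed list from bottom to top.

[47, 2]

bipush 9   → [9]
bipush -56 → [9, -56]
iadd       → [-47]
bipush 8   → [-47, 8]
bipush 5   → [-47, 8, 5]
irem       → [-47, 3]
bipush -1  → [-47, 3, -1]
bipush -3  → [-47, 3, -1, -3]
iadd       → [-47, 3, -4]
iadd       → [-47, -1]
idiv       → [47]
bipush 2   → [47, 2]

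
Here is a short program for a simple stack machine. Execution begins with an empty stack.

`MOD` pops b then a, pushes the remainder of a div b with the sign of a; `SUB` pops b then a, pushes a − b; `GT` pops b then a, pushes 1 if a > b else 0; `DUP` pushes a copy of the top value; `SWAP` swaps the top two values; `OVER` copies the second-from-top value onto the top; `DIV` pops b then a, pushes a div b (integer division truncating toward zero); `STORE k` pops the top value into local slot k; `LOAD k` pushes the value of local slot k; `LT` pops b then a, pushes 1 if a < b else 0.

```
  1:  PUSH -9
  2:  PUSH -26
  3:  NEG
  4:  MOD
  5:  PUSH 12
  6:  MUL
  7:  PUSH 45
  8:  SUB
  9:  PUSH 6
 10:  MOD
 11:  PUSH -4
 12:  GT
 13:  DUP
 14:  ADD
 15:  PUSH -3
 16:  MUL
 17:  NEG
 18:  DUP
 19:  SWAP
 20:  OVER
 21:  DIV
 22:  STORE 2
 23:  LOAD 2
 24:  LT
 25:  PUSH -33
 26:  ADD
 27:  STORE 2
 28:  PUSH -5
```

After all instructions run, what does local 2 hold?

PUSH -9  : -9
PUSH -26 : -9 -26
NEG      : -9 26
MOD      : -9
PUSH 12  : -9 12
MUL      : -108
PUSH 45  : -108 45
SUB      : -153
PUSH 6   : -153 6
MOD      : -3
PUSH -4  : -3 -4
GT       : 1
DUP      : 1 1
ADD      : 2
PUSH -3  : 2 -3
MUL      : -6
NEG      : 6
DUP      : 6 6
SWAP     : 6 6
OVER     : 6 6 6
DIV      : 6 1
STORE 2  : 6
LOAD 2   : 6 1
LT       : 0
PUSH -33 : 0 -33
ADD      : -33
STORE 2  : (empty)
PUSH -5  : -5

-33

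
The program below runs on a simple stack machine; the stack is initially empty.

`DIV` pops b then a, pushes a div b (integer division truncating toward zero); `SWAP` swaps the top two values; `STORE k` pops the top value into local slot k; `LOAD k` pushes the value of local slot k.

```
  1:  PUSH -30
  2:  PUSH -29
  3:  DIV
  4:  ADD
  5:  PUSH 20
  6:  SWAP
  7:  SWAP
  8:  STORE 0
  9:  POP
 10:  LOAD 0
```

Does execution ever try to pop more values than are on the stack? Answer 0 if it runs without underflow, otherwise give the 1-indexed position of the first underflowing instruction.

PUSH -30 -> [-30]
PUSH -29 -> [-30, -29]
DIV      -> [1]
ADD  — needs 2 operands, stack has 1 → underflow

4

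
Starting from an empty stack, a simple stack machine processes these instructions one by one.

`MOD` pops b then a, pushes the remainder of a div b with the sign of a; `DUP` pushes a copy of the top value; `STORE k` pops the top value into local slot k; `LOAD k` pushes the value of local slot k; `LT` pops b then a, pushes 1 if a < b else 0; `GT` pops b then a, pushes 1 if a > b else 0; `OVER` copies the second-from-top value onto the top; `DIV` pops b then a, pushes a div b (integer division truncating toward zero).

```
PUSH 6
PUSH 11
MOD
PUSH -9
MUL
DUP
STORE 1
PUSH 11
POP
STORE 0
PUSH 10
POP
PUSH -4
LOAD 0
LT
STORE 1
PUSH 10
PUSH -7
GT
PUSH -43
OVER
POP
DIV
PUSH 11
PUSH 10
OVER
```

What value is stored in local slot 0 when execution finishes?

PUSH 6   → [6]
PUSH 11  → [6, 11]
MOD      → [6]
PUSH -9  → [6, -9]
MUL      → [-54]
DUP      → [-54, -54]
STORE 1  → [-54]
PUSH 11  → [-54, 11]
POP      → [-54]
STORE 0  → []
PUSH 10  → [10]
POP      → []
PUSH -4  → [-4]
LOAD 0   → [-4, -54]
LT       → [0]
STORE 1  → []
PUSH 10  → [10]
PUSH -7  → [10, -7]
GT       → [1]
PUSH -43 → [1, -43]
OVER     → [1, -43, 1]
POP      → [1, -43]
DIV      → [0]
PUSH 11  → [0, 11]
PUSH 10  → [0, 11, 10]
OVER     → [0, 11, 10, 11]

-54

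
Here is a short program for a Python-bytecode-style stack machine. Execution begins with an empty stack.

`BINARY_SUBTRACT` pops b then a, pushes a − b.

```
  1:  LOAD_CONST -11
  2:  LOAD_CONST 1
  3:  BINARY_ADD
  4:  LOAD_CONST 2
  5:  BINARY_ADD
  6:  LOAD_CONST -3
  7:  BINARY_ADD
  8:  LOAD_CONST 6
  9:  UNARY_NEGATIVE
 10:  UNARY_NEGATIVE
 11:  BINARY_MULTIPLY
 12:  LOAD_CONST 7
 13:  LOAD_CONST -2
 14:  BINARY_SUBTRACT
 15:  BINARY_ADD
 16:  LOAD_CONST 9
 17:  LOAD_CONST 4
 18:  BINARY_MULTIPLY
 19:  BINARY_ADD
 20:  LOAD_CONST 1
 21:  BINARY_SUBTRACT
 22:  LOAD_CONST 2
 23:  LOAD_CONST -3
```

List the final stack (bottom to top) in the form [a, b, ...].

LOAD_CONST -11  : [-11]
LOAD_CONST 1    : [-11, 1]
BINARY_ADD      : [-10]
LOAD_CONST 2    : [-10, 2]
BINARY_ADD      : [-8]
LOAD_CONST -3   : [-8, -3]
BINARY_ADD      : [-11]
LOAD_CONST 6    : [-11, 6]
UNARY_NEGATIVE  : [-11, -6]
UNARY_NEGATIVE  : [-11, 6]
BINARY_MULTIPLY : [-66]
LOAD_CONST 7    : [-66, 7]
LOAD_CONST -2   : [-66, 7, -2]
BINARY_SUBTRACT : [-66, 9]
BINARY_ADD      : [-57]
LOAD_CONST 9    : [-57, 9]
LOAD_CONST 4    : [-57, 9, 4]
BINARY_MULTIPLY : [-57, 36]
BINARY_ADD      : [-21]
LOAD_CONST 1    : [-21, 1]
BINARY_SUBTRACT : [-22]
LOAD_CONST 2    : [-22, 2]
LOAD_CONST -3   : [-22, 2, -3]

[-22, 2, -3]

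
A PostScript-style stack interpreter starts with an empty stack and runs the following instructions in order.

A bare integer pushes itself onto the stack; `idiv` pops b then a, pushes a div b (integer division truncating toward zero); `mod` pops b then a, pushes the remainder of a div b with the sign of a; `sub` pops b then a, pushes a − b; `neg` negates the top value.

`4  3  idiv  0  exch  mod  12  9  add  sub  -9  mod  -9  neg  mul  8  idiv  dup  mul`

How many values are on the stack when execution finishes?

4    → 4
3    → 4 3
idiv → 1
0    → 1 0
exch → 0 1
mod  → 0
12   → 0 12
9    → 0 12 9
add  → 0 21
sub  → -21
-9   → -21 -9
mod  → -3
-9   → -3 -9
neg  → -3 9
mul  → -27
8    → -27 8
idiv → -3
dup  → -3 -3
mul  → 9

1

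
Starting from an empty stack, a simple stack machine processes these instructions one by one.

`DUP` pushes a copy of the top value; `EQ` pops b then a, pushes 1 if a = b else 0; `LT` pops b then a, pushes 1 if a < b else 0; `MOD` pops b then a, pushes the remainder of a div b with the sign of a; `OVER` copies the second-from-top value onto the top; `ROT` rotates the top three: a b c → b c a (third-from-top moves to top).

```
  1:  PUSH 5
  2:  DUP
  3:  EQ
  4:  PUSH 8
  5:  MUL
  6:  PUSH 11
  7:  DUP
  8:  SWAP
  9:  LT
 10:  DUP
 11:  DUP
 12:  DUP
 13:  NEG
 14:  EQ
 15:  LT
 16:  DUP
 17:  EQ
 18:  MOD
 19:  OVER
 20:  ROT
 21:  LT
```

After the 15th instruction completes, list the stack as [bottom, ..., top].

PUSH 5   [5]
DUP      [5, 5]
EQ       [1]
PUSH 8   [1, 8]
MUL      [8]
PUSH 11  [8, 11]
DUP      [8, 11, 11]
SWAP     [8, 11, 11]
LT       [8, 0]
DUP      [8, 0, 0]
DUP      [8, 0, 0, 0]
DUP      [8, 0, 0, 0, 0]
NEG      [8, 0, 0, 0, 0]
EQ       [8, 0, 0, 1]
LT       [8, 0, 1]

[8, 0, 1]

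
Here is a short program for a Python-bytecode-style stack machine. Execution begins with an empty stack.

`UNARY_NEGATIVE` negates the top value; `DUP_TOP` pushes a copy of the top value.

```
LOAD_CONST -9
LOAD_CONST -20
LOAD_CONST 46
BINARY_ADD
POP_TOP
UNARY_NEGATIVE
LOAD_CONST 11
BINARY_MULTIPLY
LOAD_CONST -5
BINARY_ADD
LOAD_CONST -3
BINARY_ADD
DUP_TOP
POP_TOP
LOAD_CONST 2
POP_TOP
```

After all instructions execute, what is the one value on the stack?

LOAD_CONST -9   : [-9]
LOAD_CONST -20  : [-9, -20]
LOAD_CONST 46   : [-9, -20, 46]
BINARY_ADD      : [-9, 26]
POP_TOP         : [-9]
UNARY_NEGATIVE  : [9]
LOAD_CONST 11   : [9, 11]
BINARY_MULTIPLY : [99]
LOAD_CONST -5   : [99, -5]
BINARY_ADD      : [94]
LOAD_CONST -3   : [94, -3]
BINARY_ADD      : [91]
DUP_TOP         : [91, 91]
POP_TOP         : [91]
LOAD_CONST 2    : [91, 2]
POP_TOP         : [91]

91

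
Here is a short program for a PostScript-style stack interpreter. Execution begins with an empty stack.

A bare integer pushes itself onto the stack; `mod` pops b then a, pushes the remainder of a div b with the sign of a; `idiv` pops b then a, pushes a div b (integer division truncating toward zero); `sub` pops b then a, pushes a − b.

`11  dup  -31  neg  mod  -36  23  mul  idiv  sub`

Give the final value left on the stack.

11   → [11]
dup  → [11, 11]
-31  → [11, 11, -31]
neg  → [11, 11, 31]
mod  → [11, 11]
-36  → [11, 11, -36]
23   → [11, 11, -36, 23]
mul  → [11, 11, -828]
idiv → [11, 0]
sub  → [11]

11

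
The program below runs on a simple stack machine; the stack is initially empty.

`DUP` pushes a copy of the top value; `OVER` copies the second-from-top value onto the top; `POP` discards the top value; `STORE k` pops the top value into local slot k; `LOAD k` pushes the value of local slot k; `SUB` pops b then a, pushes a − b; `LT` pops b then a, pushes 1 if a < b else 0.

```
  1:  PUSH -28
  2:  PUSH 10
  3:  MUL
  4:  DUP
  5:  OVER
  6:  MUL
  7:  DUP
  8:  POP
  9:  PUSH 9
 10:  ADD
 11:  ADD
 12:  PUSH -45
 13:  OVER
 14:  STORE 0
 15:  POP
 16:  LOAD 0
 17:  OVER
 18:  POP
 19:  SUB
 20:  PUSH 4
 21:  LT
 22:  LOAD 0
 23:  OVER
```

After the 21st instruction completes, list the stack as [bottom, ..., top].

PUSH -28 -> [-28]
PUSH 10  -> [-28, 10]
MUL      -> [-280]
DUP      -> [-280, -280]
OVER     -> [-280, -280, -280]
MUL      -> [-280, 78400]
DUP      -> [-280, 78400, 78400]
POP      -> [-280, 78400]
PUSH 9   -> [-280, 78400, 9]
ADD      -> [-280, 78409]
ADD      -> [78129]
PUSH -45 -> [78129, -45]
OVER     -> [78129, -45, 78129]
STORE 0  -> [78129, -45]
POP      -> [78129]
LOAD 0   -> [78129, 78129]
OVER     -> [78129, 78129, 78129]
POP      -> [78129, 78129]
SUB      -> [0]
PUSH 4   -> [0, 4]
LT       -> [1]

[1]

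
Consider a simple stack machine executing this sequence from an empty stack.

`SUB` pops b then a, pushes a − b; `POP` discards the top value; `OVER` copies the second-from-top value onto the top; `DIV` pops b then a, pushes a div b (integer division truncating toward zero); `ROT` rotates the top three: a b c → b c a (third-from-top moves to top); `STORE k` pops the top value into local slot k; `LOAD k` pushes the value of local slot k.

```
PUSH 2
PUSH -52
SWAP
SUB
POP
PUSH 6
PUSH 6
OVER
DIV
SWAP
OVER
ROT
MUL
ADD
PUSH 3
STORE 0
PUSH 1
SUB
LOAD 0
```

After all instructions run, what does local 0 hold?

PUSH 2   : 2
PUSH -52 : 2 -52
SWAP     : -52 2
SUB      : -54
POP      : (empty)
PUSH 6   : 6
PUSH 6   : 6 6
OVER     : 6 6 6
DIV      : 6 1
SWAP     : 1 6
OVER     : 1 6 1
ROT      : 6 1 1
MUL      : 6 1
ADD      : 7
PUSH 3   : 7 3
STORE 0  : 7
PUSH 1   : 7 1
SUB      : 6
LOAD 0   : 6 3

3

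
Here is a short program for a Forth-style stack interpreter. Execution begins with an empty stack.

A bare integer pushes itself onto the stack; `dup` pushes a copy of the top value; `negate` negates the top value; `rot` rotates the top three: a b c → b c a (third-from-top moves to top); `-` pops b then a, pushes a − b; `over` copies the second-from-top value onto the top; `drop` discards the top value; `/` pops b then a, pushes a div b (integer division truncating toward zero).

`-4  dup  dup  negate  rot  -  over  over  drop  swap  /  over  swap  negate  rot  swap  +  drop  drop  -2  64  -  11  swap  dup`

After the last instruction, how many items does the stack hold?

-4     : -4
dup    : -4 -4
dup    : -4 -4 -4
negate : -4 -4 4
rot    : -4 4 -4
-      : -4 8
over   : -4 8 -4
over   : -4 8 -4 8
drop   : -4 8 -4
swap   : -4 -4 8
/      : -4 0
over   : -4 0 -4
swap   : -4 -4 0
negate : -4 -4 0
rot    : -4 0 -4
swap   : -4 -4 0
+      : -4 -4
drop   : -4
drop   : (empty)
-2     : -2
64     : -2 64
-      : -66
11     : -66 11
swap   : 11 -66
dup    : 11 -66 -66

3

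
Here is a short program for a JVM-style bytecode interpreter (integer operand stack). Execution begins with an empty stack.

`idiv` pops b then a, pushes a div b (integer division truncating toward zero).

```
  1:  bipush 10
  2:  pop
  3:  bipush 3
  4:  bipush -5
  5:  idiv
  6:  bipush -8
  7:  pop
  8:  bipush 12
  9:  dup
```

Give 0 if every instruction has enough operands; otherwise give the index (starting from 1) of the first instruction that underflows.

0

bipush 10 → [10]
pop       → []
bipush 3  → [3]
bipush -5 → [3, -5]
idiv      → [0]
bipush -8 → [0, -8]
pop       → [0]
bipush 12 → [0, 12]
dup       → [0, 12, 12]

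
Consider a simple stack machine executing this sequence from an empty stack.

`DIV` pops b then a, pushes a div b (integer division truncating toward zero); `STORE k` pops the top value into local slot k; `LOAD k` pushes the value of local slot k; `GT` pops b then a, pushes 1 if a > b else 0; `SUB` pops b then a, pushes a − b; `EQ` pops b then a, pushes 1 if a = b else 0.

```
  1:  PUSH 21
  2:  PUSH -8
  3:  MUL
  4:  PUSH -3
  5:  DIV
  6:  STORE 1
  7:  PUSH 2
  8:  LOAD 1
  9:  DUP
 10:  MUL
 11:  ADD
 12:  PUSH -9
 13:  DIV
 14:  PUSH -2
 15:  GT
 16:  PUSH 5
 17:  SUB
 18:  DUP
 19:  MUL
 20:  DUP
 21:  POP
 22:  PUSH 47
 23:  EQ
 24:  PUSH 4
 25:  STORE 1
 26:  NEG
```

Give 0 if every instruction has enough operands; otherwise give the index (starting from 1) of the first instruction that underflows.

PUSH 21  [21]
PUSH -8  [21, -8]
MUL      [-168]
PUSH -3  [-168, -3]
DIV      [56]
STORE 1  []
PUSH 2   [2]
LOAD 1   [2, 56]
DUP      [2, 56, 56]
MUL      [2, 3136]
ADD      [3138]
PUSH -9  [3138, -9]
DIV      [-348]
PUSH -2  [-348, -2]
GT       [0]
PUSH 5   [0, 5]
SUB      [-5]
DUP      [-5, -5]
MUL      [25]
DUP      [25, 25]
POP      [25]
PUSH 47  [25, 47]
EQ       [0]
PUSH 4   [0, 4]
STORE 1  [0]
NEG      [0]

0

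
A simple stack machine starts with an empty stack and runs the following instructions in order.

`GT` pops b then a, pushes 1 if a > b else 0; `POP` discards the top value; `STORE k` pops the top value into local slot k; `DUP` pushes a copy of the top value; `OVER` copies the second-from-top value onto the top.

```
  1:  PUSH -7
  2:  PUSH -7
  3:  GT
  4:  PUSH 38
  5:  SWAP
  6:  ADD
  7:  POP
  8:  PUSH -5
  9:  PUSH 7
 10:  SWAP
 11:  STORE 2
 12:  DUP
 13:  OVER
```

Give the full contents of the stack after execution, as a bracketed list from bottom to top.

PUSH -7 → -7
PUSH -7 → -7 -7
GT      → 0
PUSH 38 → 0 38
SWAP    → 38 0
ADD     → 38
POP     → (empty)
PUSH -5 → -5
PUSH 7  → -5 7
SWAP    → 7 -5
STORE 2 → 7
DUP     → 7 7
OVER    → 7 7 7

[7, 7, 7]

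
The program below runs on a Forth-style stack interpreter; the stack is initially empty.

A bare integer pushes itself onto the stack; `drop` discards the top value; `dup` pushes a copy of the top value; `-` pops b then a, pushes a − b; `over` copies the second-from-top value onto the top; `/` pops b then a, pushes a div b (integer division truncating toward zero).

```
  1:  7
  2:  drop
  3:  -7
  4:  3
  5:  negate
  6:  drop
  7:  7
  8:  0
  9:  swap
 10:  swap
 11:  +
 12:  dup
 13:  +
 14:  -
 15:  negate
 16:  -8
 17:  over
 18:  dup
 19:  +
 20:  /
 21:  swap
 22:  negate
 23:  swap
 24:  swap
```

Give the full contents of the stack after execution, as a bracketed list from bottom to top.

7      : [7]
drop   : []
-7     : [-7]
3      : [-7, 3]
negate : [-7, -3]
drop   : [-7]
7      : [-7, 7]
0      : [-7, 7, 0]
swap   : [-7, 0, 7]
swap   : [-7, 7, 0]
+      : [-7, 7]
dup    : [-7, 7, 7]
+      : [-7, 14]
-      : [-21]
negate : [21]
-8     : [21, -8]
over   : [21, -8, 21]
dup    : [21, -8, 21, 21]
+      : [21, -8, 42]
/      : [21, 0]
swap   : [0, 21]
negate : [0, -21]
swap   : [-21, 0]
swap   : [0, -21]

[0, -21]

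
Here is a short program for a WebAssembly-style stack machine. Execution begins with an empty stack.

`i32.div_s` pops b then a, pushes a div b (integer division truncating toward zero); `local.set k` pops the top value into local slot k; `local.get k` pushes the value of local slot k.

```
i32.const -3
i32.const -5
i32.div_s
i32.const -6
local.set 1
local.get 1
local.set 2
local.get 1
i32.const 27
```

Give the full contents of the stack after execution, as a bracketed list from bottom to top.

[0, -6, 27]

i32.const -3 -> -3
i32.const -5 -> -3 -5
i32.div_s    -> 0
i32.const -6 -> 0 -6
local.set 1  -> 0
local.get 1  -> 0 -6
local.set 2  -> 0
local.get 1  -> 0 -6
i32.const 27 -> 0 -6 27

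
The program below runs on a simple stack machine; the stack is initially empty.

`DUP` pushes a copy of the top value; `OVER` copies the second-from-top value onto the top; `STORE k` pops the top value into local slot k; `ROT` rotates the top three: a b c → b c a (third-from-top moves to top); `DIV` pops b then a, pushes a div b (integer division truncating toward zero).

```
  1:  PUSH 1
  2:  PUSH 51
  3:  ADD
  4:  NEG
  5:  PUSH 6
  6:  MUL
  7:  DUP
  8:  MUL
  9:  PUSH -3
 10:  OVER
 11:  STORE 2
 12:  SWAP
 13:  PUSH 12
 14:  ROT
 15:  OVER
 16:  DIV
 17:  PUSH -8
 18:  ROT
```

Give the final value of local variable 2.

PUSH 1  → [1]
PUSH 51 → [1, 51]
ADD     → [52]
NEG     → [-52]
PUSH 6  → [-52, 6]
MUL     → [-312]
DUP     → [-312, -312]
MUL     → [97344]
PUSH -3 → [97344, -3]
OVER    → [97344, -3, 97344]
STORE 2 → [97344, -3]
SWAP    → [-3, 97344]
PUSH 12 → [-3, 97344, 12]
ROT     → [97344, 12, -3]
OVER    → [97344, 12, -3, 12]
DIV     → [97344, 12, 0]
PUSH -8 → [97344, 12, 0, -8]
ROT     → [97344, 0, -8, 12]

97344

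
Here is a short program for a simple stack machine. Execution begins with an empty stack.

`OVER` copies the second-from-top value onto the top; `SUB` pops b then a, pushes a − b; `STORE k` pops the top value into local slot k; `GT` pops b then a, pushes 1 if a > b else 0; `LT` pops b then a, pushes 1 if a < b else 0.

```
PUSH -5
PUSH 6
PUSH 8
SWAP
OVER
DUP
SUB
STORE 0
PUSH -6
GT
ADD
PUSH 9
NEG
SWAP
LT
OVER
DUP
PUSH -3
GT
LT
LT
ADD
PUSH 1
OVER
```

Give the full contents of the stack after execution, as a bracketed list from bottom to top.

[-5, 1, -5]

PUSH -5 -> -5
PUSH 6  -> -5 6
PUSH 8  -> -5 6 8
SWAP    -> -5 8 6
OVER    -> -5 8 6 8
DUP     -> -5 8 6 8 8
SUB     -> -5 8 6 0
STORE 0 -> -5 8 6
PUSH -6 -> -5 8 6 -6
GT      -> -5 8 1
ADD     -> -5 9
PUSH 9  -> -5 9 9
NEG     -> -5 9 -9
SWAP    -> -5 -9 9
LT      -> -5 1
OVER    -> -5 1 -5
DUP     -> -5 1 -5 -5
PUSH -3 -> -5 1 -5 -5 -3
GT      -> -5 1 -5 0
LT      -> -5 1 1
LT      -> -5 0
ADD     -> -5
PUSH 1  -> -5 1
OVER    -> -5 1 -5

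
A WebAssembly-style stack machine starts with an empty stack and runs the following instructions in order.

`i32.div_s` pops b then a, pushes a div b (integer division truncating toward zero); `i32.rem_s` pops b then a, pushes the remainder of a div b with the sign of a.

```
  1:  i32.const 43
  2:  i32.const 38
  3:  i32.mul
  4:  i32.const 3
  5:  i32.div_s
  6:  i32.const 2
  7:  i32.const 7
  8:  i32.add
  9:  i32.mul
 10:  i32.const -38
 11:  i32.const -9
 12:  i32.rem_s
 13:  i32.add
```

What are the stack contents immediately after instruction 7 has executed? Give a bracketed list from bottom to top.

i32.const 43 → 43
i32.const 38 → 43 38
i32.mul      → 1634
i32.const 3  → 1634 3
i32.div_s    → 544
i32.const 2  → 544 2
i32.const 7  → 544 2 7

[544, 2, 7]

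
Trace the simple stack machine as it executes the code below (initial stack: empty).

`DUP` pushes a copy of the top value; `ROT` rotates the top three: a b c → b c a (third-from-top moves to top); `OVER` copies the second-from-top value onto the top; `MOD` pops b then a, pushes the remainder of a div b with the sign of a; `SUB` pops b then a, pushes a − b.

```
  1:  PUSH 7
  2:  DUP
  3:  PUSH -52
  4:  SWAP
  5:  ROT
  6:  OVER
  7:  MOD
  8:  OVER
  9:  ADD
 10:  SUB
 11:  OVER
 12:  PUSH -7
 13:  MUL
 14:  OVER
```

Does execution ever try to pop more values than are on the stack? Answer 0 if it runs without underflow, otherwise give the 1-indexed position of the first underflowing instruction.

PUSH 7   : 7
DUP      : 7 7
PUSH -52 : 7 7 -52
SWAP     : 7 -52 7
ROT      : -52 7 7
OVER     : -52 7 7 7
MOD      : -52 7 0
OVER     : -52 7 0 7
ADD      : -52 7 7
SUB      : -52 0
OVER     : -52 0 -52
PUSH -7  : -52 0 -52 -7
MUL      : -52 0 364
OVER     : -52 0 364 0

0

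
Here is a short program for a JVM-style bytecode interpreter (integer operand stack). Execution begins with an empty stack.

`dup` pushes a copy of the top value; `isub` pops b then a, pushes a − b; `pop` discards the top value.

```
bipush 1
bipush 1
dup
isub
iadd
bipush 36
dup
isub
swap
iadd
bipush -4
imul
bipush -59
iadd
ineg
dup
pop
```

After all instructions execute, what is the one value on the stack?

63

bipush 1   -> 1
bipush 1   -> 1 1
dup        -> 1 1 1
isub       -> 1 0
iadd       -> 1
bipush 36  -> 1 36
dup        -> 1 36 36
isub       -> 1 0
swap       -> 0 1
iadd       -> 1
bipush -4  -> 1 -4
imul       -> -4
bipush -59 -> -4 -59
iadd       -> -63
ineg       -> 63
dup        -> 63 63
pop        -> 63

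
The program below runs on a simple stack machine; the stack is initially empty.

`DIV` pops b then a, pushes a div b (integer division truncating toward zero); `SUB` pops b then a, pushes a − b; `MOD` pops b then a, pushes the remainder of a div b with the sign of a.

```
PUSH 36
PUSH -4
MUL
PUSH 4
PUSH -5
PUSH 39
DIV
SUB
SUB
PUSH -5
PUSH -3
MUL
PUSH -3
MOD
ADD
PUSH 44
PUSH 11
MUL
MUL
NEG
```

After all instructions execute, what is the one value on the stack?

PUSH 36  [36]
PUSH -4  [36, -4]
MUL      [-144]
PUSH 4   [-144, 4]
PUSH -5  [-144, 4, -5]
PUSH 39  [-144, 4, -5, 39]
DIV      [-144, 4, 0]
SUB      [-144, 4]
SUB      [-148]
PUSH -5  [-148, -5]
PUSH -3  [-148, -5, -3]
MUL      [-148, 15]
PUSH -3  [-148, 15, -3]
MOD      [-148, 0]
ADD      [-148]
PUSH 44  [-148, 44]
PUSH 11  [-148, 44, 11]
MUL      [-148, 484]
MUL      [-71632]
NEG      [71632]

71632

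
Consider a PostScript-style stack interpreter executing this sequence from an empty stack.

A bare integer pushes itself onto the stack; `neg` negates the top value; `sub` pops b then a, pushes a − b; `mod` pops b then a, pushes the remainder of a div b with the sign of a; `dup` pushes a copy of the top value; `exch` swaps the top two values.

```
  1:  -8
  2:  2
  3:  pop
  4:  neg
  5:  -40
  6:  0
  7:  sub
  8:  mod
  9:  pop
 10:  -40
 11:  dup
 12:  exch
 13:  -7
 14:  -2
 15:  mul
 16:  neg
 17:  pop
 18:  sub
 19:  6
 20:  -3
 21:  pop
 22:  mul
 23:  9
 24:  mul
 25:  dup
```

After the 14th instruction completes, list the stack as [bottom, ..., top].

-8   : -8
2    : -8 2
pop  : -8
neg  : 8
-40  : 8 -40
0    : 8 -40 0
sub  : 8 -40
mod  : 8
pop  : (empty)
-40  : -40
dup  : -40 -40
exch : -40 -40
-7   : -40 -40 -7
-2   : -40 -40 -7 -2

[-40, -40, -7, -2]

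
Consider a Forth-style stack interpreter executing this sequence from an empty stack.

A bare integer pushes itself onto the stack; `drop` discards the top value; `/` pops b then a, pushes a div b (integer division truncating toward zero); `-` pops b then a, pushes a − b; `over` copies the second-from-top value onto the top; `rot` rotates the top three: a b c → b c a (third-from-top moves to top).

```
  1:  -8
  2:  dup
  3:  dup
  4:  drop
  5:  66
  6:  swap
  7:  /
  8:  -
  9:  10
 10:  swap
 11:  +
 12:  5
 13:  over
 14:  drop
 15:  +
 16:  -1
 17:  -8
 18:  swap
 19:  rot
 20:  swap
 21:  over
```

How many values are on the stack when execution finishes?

4

-8   : -8
dup  : -8 -8
dup  : -8 -8 -8
drop : -8 -8
66   : -8 -8 66
swap : -8 66 -8
/    : -8 -8
-    : 0
10   : 0 10
swap : 10 0
+    : 10
5    : 10 5
over : 10 5 10
drop : 10 5
+    : 15
-1   : 15 -1
-8   : 15 -1 -8
swap : 15 -8 -1
rot  : -8 -1 15
swap : -8 15 -1
over : -8 15 -1 15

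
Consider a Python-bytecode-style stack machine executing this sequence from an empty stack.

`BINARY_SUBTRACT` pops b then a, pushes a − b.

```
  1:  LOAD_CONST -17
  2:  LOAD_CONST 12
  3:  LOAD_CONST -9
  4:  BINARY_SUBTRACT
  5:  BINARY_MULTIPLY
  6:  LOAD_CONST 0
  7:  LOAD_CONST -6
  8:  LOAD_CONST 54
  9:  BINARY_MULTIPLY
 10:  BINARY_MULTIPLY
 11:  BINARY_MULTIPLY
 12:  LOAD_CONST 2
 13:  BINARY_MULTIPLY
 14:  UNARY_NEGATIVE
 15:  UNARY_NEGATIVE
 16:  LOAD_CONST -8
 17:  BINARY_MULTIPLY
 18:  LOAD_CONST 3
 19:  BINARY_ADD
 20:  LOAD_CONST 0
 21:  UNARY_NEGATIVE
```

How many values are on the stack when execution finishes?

2

LOAD_CONST -17  → [-17]
LOAD_CONST 12   → [-17, 12]
LOAD_CONST -9   → [-17, 12, -9]
BINARY_SUBTRACT → [-17, 21]
BINARY_MULTIPLY → [-357]
LOAD_CONST 0    → [-357, 0]
LOAD_CONST -6   → [-357, 0, -6]
LOAD_CONST 54   → [-357, 0, -6, 54]
BINARY_MULTIPLY → [-357, 0, -324]
BINARY_MULTIPLY → [-357, 0]
BINARY_MULTIPLY → [0]
LOAD_CONST 2    → [0, 2]
BINARY_MULTIPLY → [0]
UNARY_NEGATIVE  → [0]
UNARY_NEGATIVE  → [0]
LOAD_CONST -8   → [0, -8]
BINARY_MULTIPLY → [0]
LOAD_CONST 3    → [0, 3]
BINARY_ADD      → [3]
LOAD_CONST 0    → [3, 0]
UNARY_NEGATIVE  → [3, 0]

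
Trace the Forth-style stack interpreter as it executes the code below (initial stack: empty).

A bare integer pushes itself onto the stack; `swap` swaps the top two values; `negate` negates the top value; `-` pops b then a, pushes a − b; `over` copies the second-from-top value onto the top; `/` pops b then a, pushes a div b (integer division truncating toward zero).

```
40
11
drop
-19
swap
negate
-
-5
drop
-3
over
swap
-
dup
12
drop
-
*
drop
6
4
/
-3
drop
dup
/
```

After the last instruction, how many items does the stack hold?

40     → [40]
11     → [40, 11]
drop   → [40]
-19    → [40, -19]
swap   → [-19, 40]
negate → [-19, -40]
-      → [21]
-5     → [21, -5]
drop   → [21]
-3     → [21, -3]
over   → [21, -3, 21]
swap   → [21, 21, -3]
-      → [21, 24]
dup    → [21, 24, 24]
12     → [21, 24, 24, 12]
drop   → [21, 24, 24]
-      → [21, 0]
*      → [0]
drop   → []
6      → [6]
4      → [6, 4]
/      → [1]
-3     → [1, -3]
drop   → [1]
dup    → [1, 1]
/      → [1]

1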